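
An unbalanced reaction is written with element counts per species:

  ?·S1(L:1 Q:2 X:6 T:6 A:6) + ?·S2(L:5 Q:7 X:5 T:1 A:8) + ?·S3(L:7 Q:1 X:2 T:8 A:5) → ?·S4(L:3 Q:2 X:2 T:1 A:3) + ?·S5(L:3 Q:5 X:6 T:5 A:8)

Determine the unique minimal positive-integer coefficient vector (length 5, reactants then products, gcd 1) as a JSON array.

Coefficients: [3, 4, 1, 5, 5]

L: 3·1+4·5+1·7 = 30 | 5·3+5·3 = 30
Q: 3·2+4·7+1·1 = 35 | 5·2+5·5 = 35
X: 3·6+4·5+1·2 = 40 | 5·2+5·6 = 40
T: 3·6+4·1+1·8 = 30 | 5·1+5·5 = 30
A: 3·6+4·8+1·5 = 55 | 5·3+5·8 = 55
gcd(3,4,1,5,5) = 1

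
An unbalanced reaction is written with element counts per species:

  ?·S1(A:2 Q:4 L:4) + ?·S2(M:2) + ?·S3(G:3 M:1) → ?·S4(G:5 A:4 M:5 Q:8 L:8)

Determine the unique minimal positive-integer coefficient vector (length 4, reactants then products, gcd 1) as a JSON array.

G: 6·0+5·0+5·3 = 15 | 3·5 = 15
A: 6·2+5·0+5·0 = 12 | 3·4 = 12
M: 6·0+5·2+5·1 = 15 | 3·5 = 15
Q: 6·4+5·0+5·0 = 24 | 3·8 = 24
L: 6·4+5·0+5·0 = 24 | 3·8 = 24
gcd(6,5,5,3) = 1

Coefficients: [6, 5, 5, 3]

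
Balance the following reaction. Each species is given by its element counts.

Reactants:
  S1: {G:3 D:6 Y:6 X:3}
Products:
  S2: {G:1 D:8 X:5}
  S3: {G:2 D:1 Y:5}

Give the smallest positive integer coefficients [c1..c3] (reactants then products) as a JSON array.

G: 5·3 = 15 | 3·1+6·2 = 15
D: 5·6 = 30 | 3·8+6·1 = 30
Y: 5·6 = 30 | 3·0+6·5 = 30
X: 5·3 = 15 | 3·5+6·0 = 15
gcd(5,3,6) = 1

Coefficients: [5, 3, 6]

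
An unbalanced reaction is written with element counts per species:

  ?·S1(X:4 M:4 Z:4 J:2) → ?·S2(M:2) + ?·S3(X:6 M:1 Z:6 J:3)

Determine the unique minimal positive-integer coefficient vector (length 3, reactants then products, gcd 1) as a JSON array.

Coefficients: [3, 5, 2]

X: 3·4 = 12 | 5·0+2·6 = 12
M: 3·4 = 12 | 5·2+2·1 = 12
Z: 3·4 = 12 | 5·0+2·6 = 12
J: 3·2 = 6 | 5·0+2·3 = 6
gcd(3,5,2) = 1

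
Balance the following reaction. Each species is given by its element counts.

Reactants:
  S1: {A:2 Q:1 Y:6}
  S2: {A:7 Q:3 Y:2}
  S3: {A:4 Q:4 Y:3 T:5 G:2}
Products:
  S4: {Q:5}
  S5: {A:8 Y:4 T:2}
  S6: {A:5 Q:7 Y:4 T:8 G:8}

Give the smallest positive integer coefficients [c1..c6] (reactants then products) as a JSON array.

Coefficients: [1, 5, 4, 5, 6, 1]

A: 1·2+5·7+4·4 = 53 | 5·0+6·8+1·5 = 53
Q: 1·1+5·3+4·4 = 32 | 5·5+6·0+1·7 = 32
Y: 1·6+5·2+4·3 = 28 | 5·0+6·4+1·4 = 28
T: 1·0+5·0+4·5 = 20 | 5·0+6·2+1·8 = 20
G: 1·0+5·0+4·2 = 8 | 5·0+6·0+1·8 = 8
gcd(1,5,4,5,6,1) = 1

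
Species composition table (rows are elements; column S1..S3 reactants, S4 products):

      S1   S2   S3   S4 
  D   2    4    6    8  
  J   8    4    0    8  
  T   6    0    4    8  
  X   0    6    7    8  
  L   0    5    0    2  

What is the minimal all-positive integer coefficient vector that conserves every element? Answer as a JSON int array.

D: 4·2+2·4+4·6 = 40 | 5·8 = 40
J: 4·8+2·4+4·0 = 40 | 5·8 = 40
T: 4·6+2·0+4·4 = 40 | 5·8 = 40
X: 4·0+2·6+4·7 = 40 | 5·8 = 40
L: 4·0+2·5+4·0 = 10 | 5·2 = 10
gcd(4,2,4,5) = 1

Coefficients: [4, 2, 4, 5]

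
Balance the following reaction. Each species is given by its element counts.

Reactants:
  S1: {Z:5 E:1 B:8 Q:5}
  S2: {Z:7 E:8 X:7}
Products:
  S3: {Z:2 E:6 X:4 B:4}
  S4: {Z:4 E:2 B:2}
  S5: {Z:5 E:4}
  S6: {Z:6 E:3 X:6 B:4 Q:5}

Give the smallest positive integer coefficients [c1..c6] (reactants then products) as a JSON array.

Coefficients: [5, 6, 3, 4, 3, 5]

Z: 5·5+6·7 = 67 | 3·2+4·4+3·5+5·6 = 67
E: 5·1+6·8 = 53 | 3·6+4·2+3·4+5·3 = 53
X: 5·0+6·7 = 42 | 3·4+4·0+3·0+5·6 = 42
B: 5·8+6·0 = 40 | 3·4+4·2+3·0+5·4 = 40
Q: 5·5+6·0 = 25 | 3·0+4·0+3·0+5·5 = 25
gcd(5,6,3,4,3,5) = 1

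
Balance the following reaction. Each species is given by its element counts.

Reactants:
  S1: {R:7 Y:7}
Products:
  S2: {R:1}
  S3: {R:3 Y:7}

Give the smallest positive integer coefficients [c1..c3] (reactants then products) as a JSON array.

Coefficients: [1, 4, 1]

R: 1·7 = 7 | 4·1+1·3 = 7
Y: 1·7 = 7 | 4·0+1·7 = 7
gcd(1,4,1) = 1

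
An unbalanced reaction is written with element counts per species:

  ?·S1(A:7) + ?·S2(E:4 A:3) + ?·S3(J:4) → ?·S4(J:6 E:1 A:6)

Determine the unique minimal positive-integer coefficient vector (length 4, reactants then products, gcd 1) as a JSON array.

J: 3·0+1·0+6·4 = 24 | 4·6 = 24
E: 3·0+1·4+6·0 = 4 | 4·1 = 4
A: 3·7+1·3+6·0 = 24 | 4·6 = 24
gcd(3,1,6,4) = 1

Coefficients: [3, 1, 6, 4]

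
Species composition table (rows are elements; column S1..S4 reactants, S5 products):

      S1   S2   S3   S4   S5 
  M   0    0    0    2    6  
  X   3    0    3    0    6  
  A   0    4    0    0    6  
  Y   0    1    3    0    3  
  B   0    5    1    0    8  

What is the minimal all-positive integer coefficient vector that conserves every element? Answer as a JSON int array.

M: 3·0+3·0+1·0+6·2 = 12 | 2·6 = 12
X: 3·3+3·0+1·3+6·0 = 12 | 2·6 = 12
A: 3·0+3·4+1·0+6·0 = 12 | 2·6 = 12
Y: 3·0+3·1+1·3+6·0 = 6 | 2·3 = 6
B: 3·0+3·5+1·1+6·0 = 16 | 2·8 = 16
gcd(3,3,1,6,2) = 1

Coefficients: [3, 3, 1, 6, 2]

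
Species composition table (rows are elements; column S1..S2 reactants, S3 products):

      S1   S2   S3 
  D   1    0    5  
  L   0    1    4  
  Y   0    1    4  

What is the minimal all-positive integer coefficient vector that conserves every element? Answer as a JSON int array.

Coefficients: [5, 4, 1]

D: 5·1+4·0 = 5 | 1·5 = 5
L: 5·0+4·1 = 4 | 1·4 = 4
Y: 5·0+4·1 = 4 | 1·4 = 4
gcd(5,4,1) = 1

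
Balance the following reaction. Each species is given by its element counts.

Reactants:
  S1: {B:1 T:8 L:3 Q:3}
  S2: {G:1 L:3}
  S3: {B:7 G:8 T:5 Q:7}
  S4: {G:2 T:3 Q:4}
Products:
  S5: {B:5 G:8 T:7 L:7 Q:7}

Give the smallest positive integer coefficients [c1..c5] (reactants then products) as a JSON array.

B: 1·1+6·0+2·7+1·0 = 15 | 3·5 = 15
G: 1·0+6·1+2·8+1·2 = 24 | 3·8 = 24
T: 1·8+6·0+2·5+1·3 = 21 | 3·7 = 21
L: 1·3+6·3+2·0+1·0 = 21 | 3·7 = 21
Q: 1·3+6·0+2·7+1·4 = 21 | 3·7 = 21
gcd(1,6,2,1,3) = 1

Coefficients: [1, 6, 2, 1, 3]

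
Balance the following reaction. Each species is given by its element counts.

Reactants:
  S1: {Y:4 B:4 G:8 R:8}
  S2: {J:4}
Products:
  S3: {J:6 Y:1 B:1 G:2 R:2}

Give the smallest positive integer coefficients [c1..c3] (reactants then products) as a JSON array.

J: 1·0+6·4 = 24 | 4·6 = 24
Y: 1·4+6·0 = 4 | 4·1 = 4
B: 1·4+6·0 = 4 | 4·1 = 4
G: 1·8+6·0 = 8 | 4·2 = 8
R: 1·8+6·0 = 8 | 4·2 = 8
gcd(1,6,4) = 1

Coefficients: [1, 6, 4]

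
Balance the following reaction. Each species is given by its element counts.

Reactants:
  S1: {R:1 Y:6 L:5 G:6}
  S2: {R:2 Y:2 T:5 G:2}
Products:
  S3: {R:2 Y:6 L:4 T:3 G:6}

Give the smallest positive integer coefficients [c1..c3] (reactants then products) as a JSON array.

Coefficients: [4, 3, 5]

R: 4·1+3·2 = 10 | 5·2 = 10
Y: 4·6+3·2 = 30 | 5·6 = 30
L: 4·5+3·0 = 20 | 5·4 = 20
T: 4·0+3·5 = 15 | 5·3 = 15
G: 4·6+3·2 = 30 | 5·6 = 30
gcd(4,3,5) = 1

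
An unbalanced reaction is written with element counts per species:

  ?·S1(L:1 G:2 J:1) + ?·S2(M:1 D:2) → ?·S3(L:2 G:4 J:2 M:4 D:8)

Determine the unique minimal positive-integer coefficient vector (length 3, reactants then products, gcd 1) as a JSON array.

Coefficients: [2, 4, 1]

L: 2·1+4·0 = 2 | 1·2 = 2
G: 2·2+4·0 = 4 | 1·4 = 4
J: 2·1+4·0 = 2 | 1·2 = 2
M: 2·0+4·1 = 4 | 1·4 = 4
D: 2·0+4·2 = 8 | 1·8 = 8
gcd(2,4,1) = 1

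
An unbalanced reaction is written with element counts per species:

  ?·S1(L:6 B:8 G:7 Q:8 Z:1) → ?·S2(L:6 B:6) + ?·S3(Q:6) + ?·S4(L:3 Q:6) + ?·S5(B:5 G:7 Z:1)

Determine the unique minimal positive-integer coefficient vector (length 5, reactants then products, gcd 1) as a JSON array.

Coefficients: [6, 3, 2, 6, 6]

L: 6·6 = 36 | 3·6+2·0+6·3+6·0 = 36
B: 6·8 = 48 | 3·6+2·0+6·0+6·5 = 48
G: 6·7 = 42 | 3·0+2·0+6·0+6·7 = 42
Q: 6·8 = 48 | 3·0+2·6+6·6+6·0 = 48
Z: 6·1 = 6 | 3·0+2·0+6·0+6·1 = 6
gcd(6,3,2,6,6) = 1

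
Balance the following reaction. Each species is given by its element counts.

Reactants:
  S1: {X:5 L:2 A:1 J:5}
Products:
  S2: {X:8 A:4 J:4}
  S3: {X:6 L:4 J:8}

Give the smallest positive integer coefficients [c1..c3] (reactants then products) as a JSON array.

X: 4·5 = 20 | 1·8+2·6 = 20
L: 4·2 = 8 | 1·0+2·4 = 8
A: 4·1 = 4 | 1·4+2·0 = 4
J: 4·5 = 20 | 1·4+2·8 = 20
gcd(4,1,2) = 1

Coefficients: [4, 1, 2]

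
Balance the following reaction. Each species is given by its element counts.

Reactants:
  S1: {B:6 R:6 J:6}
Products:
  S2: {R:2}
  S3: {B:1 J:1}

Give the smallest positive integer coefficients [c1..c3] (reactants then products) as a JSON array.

Coefficients: [1, 3, 6]

B: 1·6 = 6 | 3·0+6·1 = 6
R: 1·6 = 6 | 3·2+6·0 = 6
J: 1·6 = 6 | 3·0+6·1 = 6
gcd(1,3,6) = 1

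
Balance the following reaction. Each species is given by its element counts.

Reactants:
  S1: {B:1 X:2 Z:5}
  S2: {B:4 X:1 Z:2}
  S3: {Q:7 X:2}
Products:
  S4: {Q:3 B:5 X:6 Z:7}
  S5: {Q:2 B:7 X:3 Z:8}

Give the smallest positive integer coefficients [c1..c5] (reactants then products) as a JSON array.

Q: 3·0+4·0+1·7 = 7 | 1·3+2·2 = 7
B: 3·1+4·4+1·0 = 19 | 1·5+2·7 = 19
X: 3·2+4·1+1·2 = 12 | 1·6+2·3 = 12
Z: 3·5+4·2+1·0 = 23 | 1·7+2·8 = 23
gcd(3,4,1,1,2) = 1

Coefficients: [3, 4, 1, 1, 2]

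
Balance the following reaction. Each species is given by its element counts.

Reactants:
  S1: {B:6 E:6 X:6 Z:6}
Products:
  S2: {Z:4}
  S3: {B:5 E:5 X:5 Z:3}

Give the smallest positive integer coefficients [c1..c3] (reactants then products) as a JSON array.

B: 5·6 = 30 | 3·0+6·5 = 30
E: 5·6 = 30 | 3·0+6·5 = 30
X: 5·6 = 30 | 3·0+6·5 = 30
Z: 5·6 = 30 | 3·4+6·3 = 30
gcd(5,3,6) = 1

Coefficients: [5, 3, 6]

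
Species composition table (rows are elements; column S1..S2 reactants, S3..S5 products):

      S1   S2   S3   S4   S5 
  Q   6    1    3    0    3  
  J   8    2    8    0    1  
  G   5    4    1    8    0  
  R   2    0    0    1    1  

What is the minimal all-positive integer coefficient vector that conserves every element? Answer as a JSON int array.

Coefficients: [5, 3, 5, 4, 6]

Q: 5·6+3·1 = 33 | 5·3+4·0+6·3 = 33
J: 5·8+3·2 = 46 | 5·8+4·0+6·1 = 46
G: 5·5+3·4 = 37 | 5·1+4·8+6·0 = 37
R: 5·2+3·0 = 10 | 5·0+4·1+6·1 = 10
gcd(5,3,5,4,6) = 1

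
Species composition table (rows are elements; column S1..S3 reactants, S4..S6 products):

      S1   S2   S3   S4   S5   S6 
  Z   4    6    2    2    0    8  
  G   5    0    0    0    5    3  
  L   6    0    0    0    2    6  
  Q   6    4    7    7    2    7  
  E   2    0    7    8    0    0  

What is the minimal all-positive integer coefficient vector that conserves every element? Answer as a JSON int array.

Coefficients: [6, 3, 4, 5, 3, 5]

Z: 6·4+3·6+4·2 = 50 | 5·2+3·0+5·8 = 50
G: 6·5+3·0+4·0 = 30 | 5·0+3·5+5·3 = 30
L: 6·6+3·0+4·0 = 36 | 5·0+3·2+5·6 = 36
Q: 6·6+3·4+4·7 = 76 | 5·7+3·2+5·7 = 76
E: 6·2+3·0+4·7 = 40 | 5·8+3·0+5·0 = 40
gcd(6,3,4,5,3,5) = 1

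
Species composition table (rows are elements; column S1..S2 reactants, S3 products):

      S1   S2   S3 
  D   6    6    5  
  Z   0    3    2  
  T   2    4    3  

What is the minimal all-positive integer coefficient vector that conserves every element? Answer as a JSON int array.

D: 1·6+4·6 = 30 | 6·5 = 30
Z: 1·0+4·3 = 12 | 6·2 = 12
T: 1·2+4·4 = 18 | 6·3 = 18
gcd(1,4,6) = 1

Coefficients: [1, 4, 6]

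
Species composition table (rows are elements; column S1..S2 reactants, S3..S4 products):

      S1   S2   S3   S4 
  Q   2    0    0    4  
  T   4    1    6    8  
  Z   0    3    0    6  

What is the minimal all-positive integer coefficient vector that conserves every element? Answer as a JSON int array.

Q: 6·2+6·0 = 12 | 1·0+3·4 = 12
T: 6·4+6·1 = 30 | 1·6+3·8 = 30
Z: 6·0+6·3 = 18 | 1·0+3·6 = 18
gcd(6,6,1,3) = 1

Coefficients: [6, 6, 1, 3]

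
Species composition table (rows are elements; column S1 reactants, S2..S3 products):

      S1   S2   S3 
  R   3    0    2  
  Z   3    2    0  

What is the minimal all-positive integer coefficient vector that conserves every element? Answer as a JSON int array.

Coefficients: [2, 3, 3]

R: 2·3 = 6 | 3·0+3·2 = 6
Z: 2·3 = 6 | 3·2+3·0 = 6
gcd(2,3,3) = 1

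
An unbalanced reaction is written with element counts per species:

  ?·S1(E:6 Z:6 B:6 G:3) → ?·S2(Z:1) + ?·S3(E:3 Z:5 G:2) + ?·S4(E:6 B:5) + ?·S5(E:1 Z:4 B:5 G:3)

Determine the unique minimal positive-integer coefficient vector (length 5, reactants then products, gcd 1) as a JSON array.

Coefficients: [5, 3, 3, 3, 3]

E: 5·6 = 30 | 3·0+3·3+3·6+3·1 = 30
Z: 5·6 = 30 | 3·1+3·5+3·0+3·4 = 30
B: 5·6 = 30 | 3·0+3·0+3·5+3·5 = 30
G: 5·3 = 15 | 3·0+3·2+3·0+3·3 = 15
gcd(5,3,3,3,3) = 1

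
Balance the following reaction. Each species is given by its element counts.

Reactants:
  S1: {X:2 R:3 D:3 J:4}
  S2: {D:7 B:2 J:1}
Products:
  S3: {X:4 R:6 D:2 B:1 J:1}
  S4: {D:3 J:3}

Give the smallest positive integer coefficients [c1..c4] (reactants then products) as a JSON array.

Coefficients: [4, 1, 2, 5]

X: 4·2+1·0 = 8 | 2·4+5·0 = 8
R: 4·3+1·0 = 12 | 2·6+5·0 = 12
D: 4·3+1·7 = 19 | 2·2+5·3 = 19
B: 4·0+1·2 = 2 | 2·1+5·0 = 2
J: 4·4+1·1 = 17 | 2·1+5·3 = 17
gcd(4,1,2,5) = 1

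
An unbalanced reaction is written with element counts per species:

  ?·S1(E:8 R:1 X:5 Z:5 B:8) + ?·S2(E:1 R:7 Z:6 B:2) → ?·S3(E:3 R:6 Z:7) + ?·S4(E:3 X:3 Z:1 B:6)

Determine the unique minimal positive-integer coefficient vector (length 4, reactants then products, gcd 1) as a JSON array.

Coefficients: [3, 3, 4, 5]

E: 3·8+3·1 = 27 | 4·3+5·3 = 27
R: 3·1+3·7 = 24 | 4·6+5·0 = 24
X: 3·5+3·0 = 15 | 4·0+5·3 = 15
Z: 3·5+3·6 = 33 | 4·7+5·1 = 33
B: 3·8+3·2 = 30 | 4·0+5·6 = 30
gcd(3,3,4,5) = 1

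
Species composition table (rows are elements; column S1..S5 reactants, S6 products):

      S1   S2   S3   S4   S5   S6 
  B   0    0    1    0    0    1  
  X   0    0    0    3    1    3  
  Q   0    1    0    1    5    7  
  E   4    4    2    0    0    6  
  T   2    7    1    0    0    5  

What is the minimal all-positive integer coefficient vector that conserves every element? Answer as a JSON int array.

B: 3·0+2·0+5·1+3·0+6·0 = 5 | 5·1 = 5
X: 3·0+2·0+5·0+3·3+6·1 = 15 | 5·3 = 15
Q: 3·0+2·1+5·0+3·1+6·5 = 35 | 5·7 = 35
E: 3·4+2·4+5·2+3·0+6·0 = 30 | 5·6 = 30
T: 3·2+2·7+5·1+3·0+6·0 = 25 | 5·5 = 25
gcd(3,2,5,3,6,5) = 1

Coefficients: [3, 2, 5, 3, 6, 5]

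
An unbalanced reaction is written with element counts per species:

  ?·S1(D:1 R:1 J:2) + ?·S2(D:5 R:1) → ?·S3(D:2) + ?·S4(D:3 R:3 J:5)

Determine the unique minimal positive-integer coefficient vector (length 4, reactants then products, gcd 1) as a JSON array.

Coefficients: [5, 1, 2, 2]

D: 5·1+1·5 = 10 | 2·2+2·3 = 10
R: 5·1+1·1 = 6 | 2·0+2·3 = 6
J: 5·2+1·0 = 10 | 2·0+2·5 = 10
gcd(5,1,2,2) = 1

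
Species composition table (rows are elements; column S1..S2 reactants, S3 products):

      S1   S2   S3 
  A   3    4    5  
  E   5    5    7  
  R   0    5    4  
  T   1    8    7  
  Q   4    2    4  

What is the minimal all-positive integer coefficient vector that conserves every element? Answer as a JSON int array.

Coefficients: [3, 4, 5]

A: 3·3+4·4 = 25 | 5·5 = 25
E: 3·5+4·5 = 35 | 5·7 = 35
R: 3·0+4·5 = 20 | 5·4 = 20
T: 3·1+4·8 = 35 | 5·7 = 35
Q: 3·4+4·2 = 20 | 5·4 = 20
gcd(3,4,5) = 1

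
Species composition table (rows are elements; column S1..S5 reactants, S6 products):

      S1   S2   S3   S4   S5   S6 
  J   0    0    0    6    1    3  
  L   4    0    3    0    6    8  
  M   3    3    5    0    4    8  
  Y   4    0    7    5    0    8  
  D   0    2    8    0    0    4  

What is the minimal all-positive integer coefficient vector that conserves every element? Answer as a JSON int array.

J: 4·0+2·0+2·0+2·6+3·1 = 15 | 5·3 = 15
L: 4·4+2·0+2·3+2·0+3·6 = 40 | 5·8 = 40
M: 4·3+2·3+2·5+2·0+3·4 = 40 | 5·8 = 40
Y: 4·4+2·0+2·7+2·5+3·0 = 40 | 5·8 = 40
D: 4·0+2·2+2·8+2·0+3·0 = 20 | 5·4 = 20
gcd(4,2,2,2,3,5) = 1

Coefficients: [4, 2, 2, 2, 3, 5]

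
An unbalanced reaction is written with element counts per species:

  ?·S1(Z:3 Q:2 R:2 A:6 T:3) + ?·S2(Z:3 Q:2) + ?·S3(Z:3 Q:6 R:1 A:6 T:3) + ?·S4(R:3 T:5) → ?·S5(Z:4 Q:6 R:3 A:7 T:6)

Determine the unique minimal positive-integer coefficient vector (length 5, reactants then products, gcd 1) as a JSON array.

Coefficients: [2, 1, 5, 3, 6]

Z: 2·3+1·3+5·3+3·0 = 24 | 6·4 = 24
Q: 2·2+1·2+5·6+3·0 = 36 | 6·6 = 36
R: 2·2+1·0+5·1+3·3 = 18 | 6·3 = 18
A: 2·6+1·0+5·6+3·0 = 42 | 6·7 = 42
T: 2·3+1·0+5·3+3·5 = 36 | 6·6 = 36
gcd(2,1,5,3,6) = 1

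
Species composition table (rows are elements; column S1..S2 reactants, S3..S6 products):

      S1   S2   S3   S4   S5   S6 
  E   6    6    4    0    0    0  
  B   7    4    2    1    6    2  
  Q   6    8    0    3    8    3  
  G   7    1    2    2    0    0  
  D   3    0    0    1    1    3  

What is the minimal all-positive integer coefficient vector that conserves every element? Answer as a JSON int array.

E: 3·6+1·6 = 24 | 6·4+5·0+1·0+1·0 = 24
B: 3·7+1·4 = 25 | 6·2+5·1+1·6+1·2 = 25
Q: 3·6+1·8 = 26 | 6·0+5·3+1·8+1·3 = 26
G: 3·7+1·1 = 22 | 6·2+5·2+1·0+1·0 = 22
D: 3·3+1·0 = 9 | 6·0+5·1+1·1+1·3 = 9
gcd(3,1,6,5,1,1) = 1

Coefficients: [3, 1, 6, 5, 1, 1]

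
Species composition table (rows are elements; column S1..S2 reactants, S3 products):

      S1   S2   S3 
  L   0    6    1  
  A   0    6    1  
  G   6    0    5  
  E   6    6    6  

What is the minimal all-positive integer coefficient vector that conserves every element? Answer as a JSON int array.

Coefficients: [5, 1, 6]

L: 5·0+1·6 = 6 | 6·1 = 6
A: 5·0+1·6 = 6 | 6·1 = 6
G: 5·6+1·0 = 30 | 6·5 = 30
E: 5·6+1·6 = 36 | 6·6 = 36
gcd(5,1,6) = 1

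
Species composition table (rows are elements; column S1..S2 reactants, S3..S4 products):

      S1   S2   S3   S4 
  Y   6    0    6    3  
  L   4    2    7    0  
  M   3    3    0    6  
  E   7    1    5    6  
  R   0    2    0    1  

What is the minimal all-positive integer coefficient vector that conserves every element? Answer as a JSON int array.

Y: 3·6+1·0 = 18 | 2·6+2·3 = 18
L: 3·4+1·2 = 14 | 2·7+2·0 = 14
M: 3·3+1·3 = 12 | 2·0+2·6 = 12
E: 3·7+1·1 = 22 | 2·5+2·6 = 22
R: 3·0+1·2 = 2 | 2·0+2·1 = 2
gcd(3,1,2,2) = 1

Coefficients: [3, 1, 2, 2]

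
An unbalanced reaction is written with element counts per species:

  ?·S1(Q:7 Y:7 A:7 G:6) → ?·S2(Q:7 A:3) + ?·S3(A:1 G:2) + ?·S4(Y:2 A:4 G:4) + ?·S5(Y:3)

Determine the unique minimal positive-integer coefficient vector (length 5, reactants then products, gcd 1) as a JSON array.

Coefficients: [2, 2, 4, 1, 4]

Q: 2·7 = 14 | 2·7+4·0+1·0+4·0 = 14
Y: 2·7 = 14 | 2·0+4·0+1·2+4·3 = 14
A: 2·7 = 14 | 2·3+4·1+1·4+4·0 = 14
G: 2·6 = 12 | 2·0+4·2+1·4+4·0 = 12
gcd(2,2,4,1,4) = 1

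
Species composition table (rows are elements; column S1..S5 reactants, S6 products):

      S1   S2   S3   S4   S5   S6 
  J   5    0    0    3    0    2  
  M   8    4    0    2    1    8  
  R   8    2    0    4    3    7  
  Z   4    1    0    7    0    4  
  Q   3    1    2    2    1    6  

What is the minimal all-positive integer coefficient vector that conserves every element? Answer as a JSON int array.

Coefficients: [1, 5, 6, 1, 2, 4]

J: 1·5+5·0+6·0+1·3+2·0 = 8 | 4·2 = 8
M: 1·8+5·4+6·0+1·2+2·1 = 32 | 4·8 = 32
R: 1·8+5·2+6·0+1·4+2·3 = 28 | 4·7 = 28
Z: 1·4+5·1+6·0+1·7+2·0 = 16 | 4·4 = 16
Q: 1·3+5·1+6·2+1·2+2·1 = 24 | 4·6 = 24
gcd(1,5,6,1,2,4) = 1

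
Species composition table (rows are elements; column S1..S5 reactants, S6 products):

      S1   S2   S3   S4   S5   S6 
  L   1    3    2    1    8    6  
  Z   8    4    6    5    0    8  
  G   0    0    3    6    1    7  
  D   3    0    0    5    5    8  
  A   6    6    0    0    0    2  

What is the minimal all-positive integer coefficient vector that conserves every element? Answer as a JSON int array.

L: 1·1+1·3+1·2+6·1+3·8 = 36 | 6·6 = 36
Z: 1·8+1·4+1·6+6·5+3·0 = 48 | 6·8 = 48
G: 1·0+1·0+1·3+6·6+3·1 = 42 | 6·7 = 42
D: 1·3+1·0+1·0+6·5+3·5 = 48 | 6·8 = 48
A: 1·6+1·6+1·0+6·0+3·0 = 12 | 6·2 = 12
gcd(1,1,1,6,3,6) = 1

Coefficients: [1, 1, 1, 6, 3, 6]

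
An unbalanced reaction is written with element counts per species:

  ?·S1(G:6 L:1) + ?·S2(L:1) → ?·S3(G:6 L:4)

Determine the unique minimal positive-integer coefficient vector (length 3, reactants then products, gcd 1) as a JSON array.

G: 1·6+3·0 = 6 | 1·6 = 6
L: 1·1+3·1 = 4 | 1·4 = 4
gcd(1,3,1) = 1

Coefficients: [1, 3, 1]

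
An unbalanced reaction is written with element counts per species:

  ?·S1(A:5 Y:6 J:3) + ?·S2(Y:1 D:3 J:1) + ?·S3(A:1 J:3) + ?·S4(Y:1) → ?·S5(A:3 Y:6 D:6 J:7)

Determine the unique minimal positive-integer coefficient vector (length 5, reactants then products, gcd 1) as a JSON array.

A: 1·5+6·0+4·1+6·0 = 9 | 3·3 = 9
Y: 1·6+6·1+4·0+6·1 = 18 | 3·6 = 18
D: 1·0+6·3+4·0+6·0 = 18 | 3·6 = 18
J: 1·3+6·1+4·3+6·0 = 21 | 3·7 = 21
gcd(1,6,4,6,3) = 1

Coefficients: [1, 6, 4, 6, 3]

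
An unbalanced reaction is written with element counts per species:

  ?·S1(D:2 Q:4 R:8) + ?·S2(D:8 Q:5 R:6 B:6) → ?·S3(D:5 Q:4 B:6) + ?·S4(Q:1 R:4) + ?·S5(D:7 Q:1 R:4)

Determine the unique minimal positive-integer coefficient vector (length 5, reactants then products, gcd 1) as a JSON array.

Coefficients: [1, 4, 4, 6, 2]

D: 1·2+4·8 = 34 | 4·5+6·0+2·7 = 34
Q: 1·4+4·5 = 24 | 4·4+6·1+2·1 = 24
R: 1·8+4·6 = 32 | 4·0+6·4+2·4 = 32
B: 1·0+4·6 = 24 | 4·6+6·0+2·0 = 24
gcd(1,4,4,6,2) = 1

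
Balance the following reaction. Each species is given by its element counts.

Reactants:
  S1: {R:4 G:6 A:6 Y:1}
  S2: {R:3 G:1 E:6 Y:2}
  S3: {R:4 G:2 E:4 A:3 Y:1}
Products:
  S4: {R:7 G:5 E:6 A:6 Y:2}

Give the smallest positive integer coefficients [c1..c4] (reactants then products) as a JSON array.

R: 2·4+1·3+6·4 = 35 | 5·7 = 35
G: 2·6+1·1+6·2 = 25 | 5·5 = 25
E: 2·0+1·6+6·4 = 30 | 5·6 = 30
A: 2·6+1·0+6·3 = 30 | 5·6 = 30
Y: 2·1+1·2+6·1 = 10 | 5·2 = 10
gcd(2,1,6,5) = 1

Coefficients: [2, 1, 6, 5]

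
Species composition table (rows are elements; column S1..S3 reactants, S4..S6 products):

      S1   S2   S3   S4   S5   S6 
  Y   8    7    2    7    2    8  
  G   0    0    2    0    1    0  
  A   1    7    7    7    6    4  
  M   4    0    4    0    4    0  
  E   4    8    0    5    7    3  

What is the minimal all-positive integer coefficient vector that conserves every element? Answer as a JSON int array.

Y: 2·8+5·7+2·2 = 55 | 1·7+4·2+5·8 = 55
G: 2·0+5·0+2·2 = 4 | 1·0+4·1+5·0 = 4
A: 2·1+5·7+2·7 = 51 | 1·7+4·6+5·4 = 51
M: 2·4+5·0+2·4 = 16 | 1·0+4·4+5·0 = 16
E: 2·4+5·8+2·0 = 48 | 1·5+4·7+5·3 = 48
gcd(2,5,2,1,4,5) = 1

Coefficients: [2, 5, 2, 1, 4, 5]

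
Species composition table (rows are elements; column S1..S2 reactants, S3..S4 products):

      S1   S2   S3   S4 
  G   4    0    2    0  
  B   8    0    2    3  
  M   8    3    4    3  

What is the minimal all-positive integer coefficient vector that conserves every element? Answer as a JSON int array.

Coefficients: [3, 4, 6, 4]

G: 3·4+4·0 = 12 | 6·2+4·0 = 12
B: 3·8+4·0 = 24 | 6·2+4·3 = 24
M: 3·8+4·3 = 36 | 6·4+4·3 = 36
gcd(3,4,6,4) = 1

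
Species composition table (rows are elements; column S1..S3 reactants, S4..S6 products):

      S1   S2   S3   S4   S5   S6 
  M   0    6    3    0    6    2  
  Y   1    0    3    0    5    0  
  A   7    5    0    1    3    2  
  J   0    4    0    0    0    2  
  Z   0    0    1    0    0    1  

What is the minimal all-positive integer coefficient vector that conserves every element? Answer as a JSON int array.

M: 2·0+3·6+6·3 = 36 | 5·0+4·6+6·2 = 36
Y: 2·1+3·0+6·3 = 20 | 5·0+4·5+6·0 = 20
A: 2·7+3·5+6·0 = 29 | 5·1+4·3+6·2 = 29
J: 2·0+3·4+6·0 = 12 | 5·0+4·0+6·2 = 12
Z: 2·0+3·0+6·1 = 6 | 5·0+4·0+6·1 = 6
gcd(2,3,6,5,4,6) = 1

Coefficients: [2, 3, 6, 5, 4, 6]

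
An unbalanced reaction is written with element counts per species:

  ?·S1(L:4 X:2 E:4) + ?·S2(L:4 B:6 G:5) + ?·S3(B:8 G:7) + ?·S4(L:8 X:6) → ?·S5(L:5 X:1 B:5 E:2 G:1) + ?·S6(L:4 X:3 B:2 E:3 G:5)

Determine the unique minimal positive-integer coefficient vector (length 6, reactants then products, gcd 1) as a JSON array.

Coefficients: [5, 2, 2, 1, 4, 4]

L: 5·4+2·4+2·0+1·8 = 36 | 4·5+4·4 = 36
X: 5·2+2·0+2·0+1·6 = 16 | 4·1+4·3 = 16
B: 5·0+2·6+2·8+1·0 = 28 | 4·5+4·2 = 28
E: 5·4+2·0+2·0+1·0 = 20 | 4·2+4·3 = 20
G: 5·0+2·5+2·7+1·0 = 24 | 4·1+4·5 = 24
gcd(5,2,2,1,4,4) = 1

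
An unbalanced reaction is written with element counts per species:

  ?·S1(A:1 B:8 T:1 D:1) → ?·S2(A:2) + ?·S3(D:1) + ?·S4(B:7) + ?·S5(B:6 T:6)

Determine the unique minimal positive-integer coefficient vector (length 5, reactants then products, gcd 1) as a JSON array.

Coefficients: [6, 3, 6, 6, 1]

A: 6·1 = 6 | 3·2+6·0+6·0+1·0 = 6
B: 6·8 = 48 | 3·0+6·0+6·7+1·6 = 48
T: 6·1 = 6 | 3·0+6·0+6·0+1·6 = 6
D: 6·1 = 6 | 3·0+6·1+6·0+1·0 = 6
gcd(6,3,6,6,1) = 1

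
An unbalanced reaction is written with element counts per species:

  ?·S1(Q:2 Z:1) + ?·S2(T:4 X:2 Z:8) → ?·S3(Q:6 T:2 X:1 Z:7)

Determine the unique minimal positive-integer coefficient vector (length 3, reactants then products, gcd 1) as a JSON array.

Q: 6·2+1·0 = 12 | 2·6 = 12
T: 6·0+1·4 = 4 | 2·2 = 4
X: 6·0+1·2 = 2 | 2·1 = 2
Z: 6·1+1·8 = 14 | 2·7 = 14
gcd(6,1,2) = 1

Coefficients: [6, 1, 2]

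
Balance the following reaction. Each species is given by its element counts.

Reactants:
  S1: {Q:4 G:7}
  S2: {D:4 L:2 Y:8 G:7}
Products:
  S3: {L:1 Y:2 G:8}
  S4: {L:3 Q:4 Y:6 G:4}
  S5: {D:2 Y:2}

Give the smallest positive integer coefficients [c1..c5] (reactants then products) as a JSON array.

D: 1·0+3·4 = 12 | 3·0+1·0+6·2 = 12
L: 1·0+3·2 = 6 | 3·1+1·3+6·0 = 6
Q: 1·4+3·0 = 4 | 3·0+1·4+6·0 = 4
Y: 1·0+3·8 = 24 | 3·2+1·6+6·2 = 24
G: 1·7+3·7 = 28 | 3·8+1·4+6·0 = 28
gcd(1,3,3,1,6) = 1

Coefficients: [1, 3, 3, 1, 6]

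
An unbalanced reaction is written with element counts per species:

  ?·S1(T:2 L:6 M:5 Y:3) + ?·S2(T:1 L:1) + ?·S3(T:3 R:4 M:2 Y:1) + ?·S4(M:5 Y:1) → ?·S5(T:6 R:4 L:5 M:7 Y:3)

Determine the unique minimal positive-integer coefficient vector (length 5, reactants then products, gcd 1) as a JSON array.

Coefficients: [1, 4, 2, 1, 2]

T: 1·2+4·1+2·3+1·0 = 12 | 2·6 = 12
R: 1·0+4·0+2·4+1·0 = 8 | 2·4 = 8
L: 1·6+4·1+2·0+1·0 = 10 | 2·5 = 10
M: 1·5+4·0+2·2+1·5 = 14 | 2·7 = 14
Y: 1·3+4·0+2·1+1·1 = 6 | 2·3 = 6
gcd(1,4,2,1,2) = 1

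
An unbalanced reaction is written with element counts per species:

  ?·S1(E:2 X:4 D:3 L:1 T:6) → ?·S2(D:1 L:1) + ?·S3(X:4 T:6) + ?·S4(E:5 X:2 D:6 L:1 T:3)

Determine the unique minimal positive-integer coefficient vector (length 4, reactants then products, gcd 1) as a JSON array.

Coefficients: [5, 3, 4, 2]

E: 5·2 = 10 | 3·0+4·0+2·5 = 10
X: 5·4 = 20 | 3·0+4·4+2·2 = 20
D: 5·3 = 15 | 3·1+4·0+2·6 = 15
L: 5·1 = 5 | 3·1+4·0+2·1 = 5
T: 5·6 = 30 | 3·0+4·6+2·3 = 30
gcd(5,3,4,2) = 1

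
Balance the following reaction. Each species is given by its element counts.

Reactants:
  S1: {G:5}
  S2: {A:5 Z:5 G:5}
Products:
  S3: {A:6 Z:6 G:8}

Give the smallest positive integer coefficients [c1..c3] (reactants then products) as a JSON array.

Coefficients: [2, 6, 5]

A: 2·0+6·5 = 30 | 5·6 = 30
Z: 2·0+6·5 = 30 | 5·6 = 30
G: 2·5+6·5 = 40 | 5·8 = 40
gcd(2,6,5) = 1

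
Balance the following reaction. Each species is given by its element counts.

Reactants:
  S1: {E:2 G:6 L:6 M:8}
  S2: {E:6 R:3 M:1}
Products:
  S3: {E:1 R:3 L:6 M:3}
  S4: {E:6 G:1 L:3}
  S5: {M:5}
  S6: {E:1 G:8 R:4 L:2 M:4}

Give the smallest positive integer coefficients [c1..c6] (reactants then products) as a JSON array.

Coefficients: [5, 5, 1, 6, 6, 3]

E: 5·2+5·6 = 40 | 1·1+6·6+6·0+3·1 = 40
G: 5·6+5·0 = 30 | 1·0+6·1+6·0+3·8 = 30
R: 5·0+5·3 = 15 | 1·3+6·0+6·0+3·4 = 15
L: 5·6+5·0 = 30 | 1·6+6·3+6·0+3·2 = 30
M: 5·8+5·1 = 45 | 1·3+6·0+6·5+3·4 = 45
gcd(5,5,1,6,6,3) = 1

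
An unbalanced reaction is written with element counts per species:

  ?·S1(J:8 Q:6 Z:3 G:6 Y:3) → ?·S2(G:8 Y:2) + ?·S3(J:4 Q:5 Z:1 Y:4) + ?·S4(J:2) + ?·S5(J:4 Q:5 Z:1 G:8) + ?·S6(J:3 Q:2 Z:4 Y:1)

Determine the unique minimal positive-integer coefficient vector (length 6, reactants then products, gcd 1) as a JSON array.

Coefficients: [4, 1, 2, 5, 2, 2]

J: 4·8 = 32 | 1·0+2·4+5·2+2·4+2·3 = 32
Q: 4·6 = 24 | 1·0+2·5+5·0+2·5+2·2 = 24
Z: 4·3 = 12 | 1·0+2·1+5·0+2·1+2·4 = 12
G: 4·6 = 24 | 1·8+2·0+5·0+2·8+2·0 = 24
Y: 4·3 = 12 | 1·2+2·4+5·0+2·0+2·1 = 12
gcd(4,1,2,5,2,2) = 1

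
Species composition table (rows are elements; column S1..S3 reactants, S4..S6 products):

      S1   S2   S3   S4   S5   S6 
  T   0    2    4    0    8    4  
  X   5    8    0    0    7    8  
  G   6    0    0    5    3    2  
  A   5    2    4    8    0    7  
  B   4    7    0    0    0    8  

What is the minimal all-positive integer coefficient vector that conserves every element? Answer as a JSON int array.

T: 3·0+4·2+5·4 = 28 | 1·0+1·8+5·4 = 28
X: 3·5+4·8+5·0 = 47 | 1·0+1·7+5·8 = 47
G: 3·6+4·0+5·0 = 18 | 1·5+1·3+5·2 = 18
A: 3·5+4·2+5·4 = 43 | 1·8+1·0+5·7 = 43
B: 3·4+4·7+5·0 = 40 | 1·0+1·0+5·8 = 40
gcd(3,4,5,1,1,5) = 1

Coefficients: [3, 4, 5, 1, 1, 5]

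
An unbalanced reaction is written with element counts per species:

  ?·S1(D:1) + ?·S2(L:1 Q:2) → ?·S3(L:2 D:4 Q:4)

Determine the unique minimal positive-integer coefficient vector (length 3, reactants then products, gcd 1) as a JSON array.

L: 4·0+2·1 = 2 | 1·2 = 2
D: 4·1+2·0 = 4 | 1·4 = 4
Q: 4·0+2·2 = 4 | 1·4 = 4
gcd(4,2,1) = 1

Coefficients: [4, 2, 1]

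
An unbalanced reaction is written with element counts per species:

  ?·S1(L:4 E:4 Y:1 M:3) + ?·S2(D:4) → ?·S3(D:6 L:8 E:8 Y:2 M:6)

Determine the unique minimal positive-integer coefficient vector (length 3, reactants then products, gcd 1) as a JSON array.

D: 4·0+3·4 = 12 | 2·6 = 12
L: 4·4+3·0 = 16 | 2·8 = 16
E: 4·4+3·0 = 16 | 2·8 = 16
Y: 4·1+3·0 = 4 | 2·2 = 4
M: 4·3+3·0 = 12 | 2·6 = 12
gcd(4,3,2) = 1

Coefficients: [4, 3, 2]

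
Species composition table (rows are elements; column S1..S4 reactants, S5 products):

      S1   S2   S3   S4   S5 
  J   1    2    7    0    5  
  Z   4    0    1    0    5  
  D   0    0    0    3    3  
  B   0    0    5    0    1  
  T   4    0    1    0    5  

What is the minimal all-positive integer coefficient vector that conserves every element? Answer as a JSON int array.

J: 6·1+6·2+1·7+5·0 = 25 | 5·5 = 25
Z: 6·4+6·0+1·1+5·0 = 25 | 5·5 = 25
D: 6·0+6·0+1·0+5·3 = 15 | 5·3 = 15
B: 6·0+6·0+1·5+5·0 = 5 | 5·1 = 5
T: 6·4+6·0+1·1+5·0 = 25 | 5·5 = 25
gcd(6,6,1,5,5) = 1

Coefficients: [6, 6, 1, 5, 5]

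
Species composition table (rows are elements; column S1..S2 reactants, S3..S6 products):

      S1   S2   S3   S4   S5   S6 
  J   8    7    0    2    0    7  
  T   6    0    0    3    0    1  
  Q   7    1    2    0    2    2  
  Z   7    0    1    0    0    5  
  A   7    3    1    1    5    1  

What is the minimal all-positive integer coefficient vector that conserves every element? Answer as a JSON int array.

Coefficients: [3, 1, 6, 5, 2, 3]

J: 3·8+1·7 = 31 | 6·0+5·2+2·0+3·7 = 31
T: 3·6+1·0 = 18 | 6·0+5·3+2·0+3·1 = 18
Q: 3·7+1·1 = 22 | 6·2+5·0+2·2+3·2 = 22
Z: 3·7+1·0 = 21 | 6·1+5·0+2·0+3·5 = 21
A: 3·7+1·3 = 24 | 6·1+5·1+2·5+3·1 = 24
gcd(3,1,6,5,2,3) = 1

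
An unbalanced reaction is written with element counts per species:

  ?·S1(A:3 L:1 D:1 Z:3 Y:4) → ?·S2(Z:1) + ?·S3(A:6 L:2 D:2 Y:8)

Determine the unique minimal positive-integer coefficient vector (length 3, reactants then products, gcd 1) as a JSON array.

Coefficients: [2, 6, 1]

A: 2·3 = 6 | 6·0+1·6 = 6
L: 2·1 = 2 | 6·0+1·2 = 2
D: 2·1 = 2 | 6·0+1·2 = 2
Z: 2·3 = 6 | 6·1+1·0 = 6
Y: 2·4 = 8 | 6·0+1·8 = 8
gcd(2,6,1) = 1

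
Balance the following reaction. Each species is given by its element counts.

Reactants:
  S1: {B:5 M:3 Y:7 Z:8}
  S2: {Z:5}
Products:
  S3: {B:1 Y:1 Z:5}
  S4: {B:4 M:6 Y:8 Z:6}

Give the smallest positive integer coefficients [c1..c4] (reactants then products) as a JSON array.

B: 2·5+4·0 = 10 | 6·1+1·4 = 10
M: 2·3+4·0 = 6 | 6·0+1·6 = 6
Y: 2·7+4·0 = 14 | 6·1+1·8 = 14
Z: 2·8+4·5 = 36 | 6·5+1·6 = 36
gcd(2,4,6,1) = 1

Coefficients: [2, 4, 6, 1]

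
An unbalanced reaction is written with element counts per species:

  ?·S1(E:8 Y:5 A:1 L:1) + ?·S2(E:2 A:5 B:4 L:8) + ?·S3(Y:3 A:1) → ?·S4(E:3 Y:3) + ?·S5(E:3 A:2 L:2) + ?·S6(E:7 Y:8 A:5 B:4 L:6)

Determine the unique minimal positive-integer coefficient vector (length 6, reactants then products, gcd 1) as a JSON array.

Coefficients: [4, 1, 2, 6, 3, 1]

E: 4·8+1·2+2·0 = 34 | 6·3+3·3+1·7 = 34
Y: 4·5+1·0+2·3 = 26 | 6·3+3·0+1·8 = 26
A: 4·1+1·5+2·1 = 11 | 6·0+3·2+1·5 = 11
B: 4·0+1·4+2·0 = 4 | 6·0+3·0+1·4 = 4
L: 4·1+1·8+2·0 = 12 | 6·0+3·2+1·6 = 12
gcd(4,1,2,6,3,1) = 1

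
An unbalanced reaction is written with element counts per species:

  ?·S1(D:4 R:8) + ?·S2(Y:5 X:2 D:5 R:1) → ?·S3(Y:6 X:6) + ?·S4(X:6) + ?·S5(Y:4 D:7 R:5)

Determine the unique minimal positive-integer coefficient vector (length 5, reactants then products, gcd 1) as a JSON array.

Coefficients: [3, 6, 1, 1, 6]

Y: 3·0+6·5 = 30 | 1·6+1·0+6·4 = 30
X: 3·0+6·2 = 12 | 1·6+1·6+6·0 = 12
D: 3·4+6·5 = 42 | 1·0+1·0+6·7 = 42
R: 3·8+6·1 = 30 | 1·0+1·0+6·5 = 30
gcd(3,6,1,1,6) = 1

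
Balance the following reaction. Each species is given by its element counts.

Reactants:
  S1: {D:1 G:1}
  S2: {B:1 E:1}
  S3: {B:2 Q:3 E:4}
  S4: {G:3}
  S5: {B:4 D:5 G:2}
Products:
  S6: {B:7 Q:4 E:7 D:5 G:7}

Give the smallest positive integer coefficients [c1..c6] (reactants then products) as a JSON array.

B: 5·0+5·1+4·2+4·0+2·4 = 21 | 3·7 = 21
Q: 5·0+5·0+4·3+4·0+2·0 = 12 | 3·4 = 12
E: 5·0+5·1+4·4+4·0+2·0 = 21 | 3·7 = 21
D: 5·1+5·0+4·0+4·0+2·5 = 15 | 3·5 = 15
G: 5·1+5·0+4·0+4·3+2·2 = 21 | 3·7 = 21
gcd(5,5,4,4,2,3) = 1

Coefficients: [5, 5, 4, 4, 2, 3]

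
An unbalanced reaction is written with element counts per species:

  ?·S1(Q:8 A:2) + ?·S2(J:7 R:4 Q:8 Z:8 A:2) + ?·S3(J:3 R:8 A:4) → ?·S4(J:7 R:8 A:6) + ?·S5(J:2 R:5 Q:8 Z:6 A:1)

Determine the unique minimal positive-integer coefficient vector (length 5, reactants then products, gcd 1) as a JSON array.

J: 1·0+3·7+5·3 = 36 | 4·7+4·2 = 36
R: 1·0+3·4+5·8 = 52 | 4·8+4·5 = 52
Q: 1·8+3·8+5·0 = 32 | 4·0+4·8 = 32
Z: 1·0+3·8+5·0 = 24 | 4·0+4·6 = 24
A: 1·2+3·2+5·4 = 28 | 4·6+4·1 = 28
gcd(1,3,5,4,4) = 1

Coefficients: [1, 3, 5, 4, 4]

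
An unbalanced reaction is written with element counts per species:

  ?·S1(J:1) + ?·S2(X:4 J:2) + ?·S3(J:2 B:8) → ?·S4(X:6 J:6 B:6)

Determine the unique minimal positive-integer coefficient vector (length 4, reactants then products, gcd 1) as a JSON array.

X: 6·0+6·4+3·0 = 24 | 4·6 = 24
J: 6·1+6·2+3·2 = 24 | 4·6 = 24
B: 6·0+6·0+3·8 = 24 | 4·6 = 24
gcd(6,6,3,4) = 1

Coefficients: [6, 6, 3, 4]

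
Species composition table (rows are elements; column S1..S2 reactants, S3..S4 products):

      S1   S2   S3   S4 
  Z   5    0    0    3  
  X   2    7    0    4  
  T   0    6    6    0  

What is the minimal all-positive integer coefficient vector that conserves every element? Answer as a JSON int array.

Z: 3·5+2·0 = 15 | 2·0+5·3 = 15
X: 3·2+2·7 = 20 | 2·0+5·4 = 20
T: 3·0+2·6 = 12 | 2·6+5·0 = 12
gcd(3,2,2,5) = 1

Coefficients: [3, 2, 2, 5]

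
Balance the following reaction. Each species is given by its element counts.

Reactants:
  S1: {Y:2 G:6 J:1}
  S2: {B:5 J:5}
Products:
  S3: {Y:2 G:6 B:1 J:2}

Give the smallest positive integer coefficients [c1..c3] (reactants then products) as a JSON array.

Y: 5·2+1·0 = 10 | 5·2 = 10
G: 5·6+1·0 = 30 | 5·6 = 30
B: 5·0+1·5 = 5 | 5·1 = 5
J: 5·1+1·5 = 10 | 5·2 = 10
gcd(5,1,5) = 1

Coefficients: [5, 1, 5]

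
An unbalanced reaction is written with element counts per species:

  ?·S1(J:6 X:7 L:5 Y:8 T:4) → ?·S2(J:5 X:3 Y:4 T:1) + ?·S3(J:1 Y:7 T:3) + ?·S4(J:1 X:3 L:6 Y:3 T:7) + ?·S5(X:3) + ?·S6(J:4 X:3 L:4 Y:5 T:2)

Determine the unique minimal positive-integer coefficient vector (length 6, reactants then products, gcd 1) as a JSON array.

Coefficients: [6, 2, 1, 1, 5, 6]

J: 6·6 = 36 | 2·5+1·1+1·1+5·0+6·4 = 36
X: 6·7 = 42 | 2·3+1·0+1·3+5·3+6·3 = 42
L: 6·5 = 30 | 2·0+1·0+1·6+5·0+6·4 = 30
Y: 6·8 = 48 | 2·4+1·7+1·3+5·0+6·5 = 48
T: 6·4 = 24 | 2·1+1·3+1·7+5·0+6·2 = 24
gcd(6,2,1,1,5,6) = 1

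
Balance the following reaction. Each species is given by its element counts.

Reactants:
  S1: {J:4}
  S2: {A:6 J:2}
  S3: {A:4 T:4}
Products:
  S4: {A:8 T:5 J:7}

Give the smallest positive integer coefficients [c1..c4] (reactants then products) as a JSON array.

A: 6·0+2·6+5·4 = 32 | 4·8 = 32
T: 6·0+2·0+5·4 = 20 | 4·5 = 20
J: 6·4+2·2+5·0 = 28 | 4·7 = 28
gcd(6,2,5,4) = 1

Coefficients: [6, 2, 5, 4]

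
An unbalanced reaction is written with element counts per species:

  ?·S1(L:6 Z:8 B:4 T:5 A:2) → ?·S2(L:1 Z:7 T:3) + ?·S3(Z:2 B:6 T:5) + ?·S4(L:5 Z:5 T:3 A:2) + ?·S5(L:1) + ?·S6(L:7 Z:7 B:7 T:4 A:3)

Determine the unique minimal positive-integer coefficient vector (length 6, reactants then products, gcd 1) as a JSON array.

Coefficients: [5, 2, 1, 2, 4, 2]

L: 5·6 = 30 | 2·1+1·0+2·5+4·1+2·7 = 30
Z: 5·8 = 40 | 2·7+1·2+2·5+4·0+2·7 = 40
B: 5·4 = 20 | 2·0+1·6+2·0+4·0+2·7 = 20
T: 5·5 = 25 | 2·3+1·5+2·3+4·0+2·4 = 25
A: 5·2 = 10 | 2·0+1·0+2·2+4·0+2·3 = 10
gcd(5,2,1,2,4,2) = 1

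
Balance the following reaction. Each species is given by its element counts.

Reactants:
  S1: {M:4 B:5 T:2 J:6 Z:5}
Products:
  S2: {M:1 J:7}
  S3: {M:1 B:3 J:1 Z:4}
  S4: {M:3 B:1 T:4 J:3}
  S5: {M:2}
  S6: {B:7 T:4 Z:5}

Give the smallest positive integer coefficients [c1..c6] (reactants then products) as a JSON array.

Coefficients: [6, 4, 5, 1, 6, 2]

M: 6·4 = 24 | 4·1+5·1+1·3+6·2+2·0 = 24
B: 6·5 = 30 | 4·0+5·3+1·1+6·0+2·7 = 30
T: 6·2 = 12 | 4·0+5·0+1·4+6·0+2·4 = 12
J: 6·6 = 36 | 4·7+5·1+1·3+6·0+2·0 = 36
Z: 6·5 = 30 | 4·0+5·4+1·0+6·0+2·5 = 30
gcd(6,4,5,1,6,2) = 1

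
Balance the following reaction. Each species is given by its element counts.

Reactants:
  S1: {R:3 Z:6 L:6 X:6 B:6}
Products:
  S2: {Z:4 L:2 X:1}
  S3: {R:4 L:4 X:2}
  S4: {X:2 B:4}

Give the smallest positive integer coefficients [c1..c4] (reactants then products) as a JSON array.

Coefficients: [4, 6, 3, 6]

R: 4·3 = 12 | 6·0+3·4+6·0 = 12
Z: 4·6 = 24 | 6·4+3·0+6·0 = 24
L: 4·6 = 24 | 6·2+3·4+6·0 = 24
X: 4·6 = 24 | 6·1+3·2+6·2 = 24
B: 4·6 = 24 | 6·0+3·0+6·4 = 24
gcd(4,6,3,6) = 1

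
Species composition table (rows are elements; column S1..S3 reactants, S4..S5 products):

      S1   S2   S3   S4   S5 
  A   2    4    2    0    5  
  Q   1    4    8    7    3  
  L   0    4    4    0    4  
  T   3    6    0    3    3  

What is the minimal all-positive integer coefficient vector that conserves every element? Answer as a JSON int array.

A: 5·2+1·4+3·2 = 20 | 3·0+4·5 = 20
Q: 5·1+1·4+3·8 = 33 | 3·7+4·3 = 33
L: 5·0+1·4+3·4 = 16 | 3·0+4·4 = 16
T: 5·3+1·6+3·0 = 21 | 3·3+4·3 = 21
gcd(5,1,3,3,4) = 1

Coefficients: [5, 1, 3, 3, 4]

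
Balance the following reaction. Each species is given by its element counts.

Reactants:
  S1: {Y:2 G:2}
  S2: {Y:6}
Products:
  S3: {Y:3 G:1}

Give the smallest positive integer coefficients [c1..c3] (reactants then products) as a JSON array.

Y: 3·2+2·6 = 18 | 6·3 = 18
G: 3·2+2·0 = 6 | 6·1 = 6
gcd(3,2,6) = 1

Coefficients: [3, 2, 6]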